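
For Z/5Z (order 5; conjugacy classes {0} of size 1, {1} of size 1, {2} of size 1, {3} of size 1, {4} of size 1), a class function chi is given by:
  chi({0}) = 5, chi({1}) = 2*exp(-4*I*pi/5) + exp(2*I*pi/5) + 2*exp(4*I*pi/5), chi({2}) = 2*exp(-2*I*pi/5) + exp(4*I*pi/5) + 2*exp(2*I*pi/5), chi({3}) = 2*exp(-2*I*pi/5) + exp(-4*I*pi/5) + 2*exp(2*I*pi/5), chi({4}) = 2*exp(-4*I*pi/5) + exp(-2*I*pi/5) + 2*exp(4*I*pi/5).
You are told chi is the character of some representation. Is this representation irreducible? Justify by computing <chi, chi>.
Not irreducible (reducible): <chi, chi> = 9 > 1.

Working: <chi, chi> = (1/|G|) sum_C |C| * |chi(C)|^2 = (1/5)[1*|5|^2 + 1*|2*exp(-4*I*pi/5) + exp(2*I*pi/5) + 2*exp(4*I*pi/5)|^2 + 1*|2*exp(-2*I*pi/5) + exp(4*I*pi/5) + 2*exp(2*I*pi/5)|^2 + 1*|2*exp(-2*I*pi/5) + exp(-4*I*pi/5) + 2*exp(2*I*pi/5)|^2 + 1*|2*exp(-4*I*pi/5) + exp(-2*I*pi/5) + 2*exp(4*I*pi/5)|^2]
  = (1/5)[(25) + (9 + 6*exp(-2*I*pi/5) + 2*exp(-4*I*pi/5) + 2*exp(4*I*pi/5) + 6*exp(2*I*pi/5)) + (9 + 6*exp(-4*I*pi/5) + 2*exp(-2*I*pi/5) + 2*exp(2*I*pi/5) + 6*exp(4*I*pi/5)) + (9 + 6*exp(-4*I*pi/5) + 2*exp(-2*I*pi/5) + 2*exp(2*I*pi/5) + 6*exp(4*I*pi/5)) + (9 + 6*exp(-2*I*pi/5) + 2*exp(-4*I*pi/5) + 2*exp(4*I*pi/5) + 6*exp(2*I*pi/5))] = 45/5 = 9.
(Exp terms are combined using exp(i*s)*conj(exp(i*t)) = exp(i*(s-t)), and sums of them are collapsed using the identity that for every m > 1 the m distinct m-th roots of unity sum to 0, e.g. 1 + exp(2*I*pi/3) + exp(-2*I*pi/3) = 0.)
A character is irreducible iff <chi, chi> = 1, so this representation is reducible.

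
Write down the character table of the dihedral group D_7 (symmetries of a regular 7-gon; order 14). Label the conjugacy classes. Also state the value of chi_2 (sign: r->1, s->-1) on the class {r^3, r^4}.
Conjugacy classes: {e} of size 1, {r^1, r^6} of size 2, {r^2, r^5} of size 2, {r^3, r^4} of size 2, {s, sr, ..., sr^6} of size 7.
Character table:
  irrep \ class              {e} (size 1)  {r^1, r^6} (size 2)  {r^2, r^5} (size 2)  {r^3, r^4} (size 2)  {s, sr, ..., sr^6} (size 7)
  chi_1 (triv)               1             1                    1                    1                    1                          
  chi_2 (sign: r->1, s->-1)  1             1                    1                    1                    -1                         
  chi_3 (2d, j=1)            2             2*cos(2*pi/7)        -2*cos(3*pi/7)       -2*cos(pi/7)         0                          
  chi_4 (2d, j=2)            2             -2*cos(3*pi/7)       -2*cos(pi/7)         2*cos(2*pi/7)        0                          
  chi_5 (2d, j=3)            2             -2*cos(pi/7)         2*cos(2*pi/7)        -2*cos(3*pi/7)       0                          

Spot check: chi_2 (sign: r->1, s->-1) on {r^3, r^4} = 1.

Solution. D_7 has order 2*7 = 14 with 5 conjugacy classes, hence 5 irreducibles. Sum of squared dims 1 + 1 + 4 + 4 + 4 = 14 = |G|. Linear characters come from the abelianisation; the 2-dimensional irreps have character r^k -> 2*cos(2*pi*j*k/7), reflections -> 0.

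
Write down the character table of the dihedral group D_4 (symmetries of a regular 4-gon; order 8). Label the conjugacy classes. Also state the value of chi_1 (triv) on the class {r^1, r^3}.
Conjugacy classes: {e} of size 1, {r^2} of size 1, {r^1, r^3} of size 2, {s, sr^2, ...} of size 2, {sr, sr^3, ...} of size 2.
Character table:
  irrep \ class              {e} (size 1)  {r^2} (size 1)  {r^1, r^3} (size 2)  {s, sr^2, ...} (size 2)  {sr, sr^3, ...} (size 2)
  chi_1 (triv)               1             1               1                    1                        1                       
  chi_2 (sign: r->1, s->-1)  1             1               1                    -1                       -1                      
  chi_3 (r->-1, s->1)        1             1               -1                   1                        -1                      
  chi_4 (r->-1, s->-1)       1             1               -1                   -1                       1                       
  chi_5 (2d, j=1)            2             -2              0                    0                        0                       

Spot check: chi_1 (triv) on {r^1, r^3} = 1.

Details: D_4 has order 2*4 = 8 with 5 conjugacy classes, hence 5 irreducibles. Sum of squared dims 1 + 1 + 1 + 1 + 4 = 8 = |G|. Linear characters come from the abelianisation; the 2-dimensional irreps have character r^k -> 2*cos(2*pi*j*k/4), reflections -> 0.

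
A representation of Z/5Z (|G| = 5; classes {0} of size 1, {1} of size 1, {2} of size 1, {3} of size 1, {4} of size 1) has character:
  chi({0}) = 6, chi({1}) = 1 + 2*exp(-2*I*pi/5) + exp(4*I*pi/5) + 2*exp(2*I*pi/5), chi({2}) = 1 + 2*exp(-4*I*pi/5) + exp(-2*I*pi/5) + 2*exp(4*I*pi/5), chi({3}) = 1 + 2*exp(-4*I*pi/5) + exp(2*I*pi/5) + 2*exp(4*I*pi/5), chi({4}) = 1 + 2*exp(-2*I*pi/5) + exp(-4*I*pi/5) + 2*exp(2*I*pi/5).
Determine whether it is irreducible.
Not irreducible (reducible): <chi, chi> = 10 > 1.

Solution. <chi, chi> = (1/|G|) sum_C |C| * |chi(C)|^2 = (1/5)[1*|6|^2 + 1*|1 + 2*exp(-2*I*pi/5) + exp(4*I*pi/5) + 2*exp(2*I*pi/5)|^2 + 1*|1 + 2*exp(-4*I*pi/5) + exp(-2*I*pi/5) + 2*exp(4*I*pi/5)|^2 + 1*|1 + 2*exp(-4*I*pi/5) + exp(2*I*pi/5) + 2*exp(4*I*pi/5)|^2 + 1*|1 + 2*exp(-2*I*pi/5) + exp(-4*I*pi/5) + 2*exp(2*I*pi/5)|^2]
  = (1/5)[(36) + (10 + 6*exp(-2*I*pi/5) + 7*exp(-4*I*pi/5) + 7*exp(4*I*pi/5) + 6*exp(2*I*pi/5)) + (10 + 7*exp(-2*I*pi/5) + 6*exp(-4*I*pi/5) + 6*exp(4*I*pi/5) + 7*exp(2*I*pi/5)) + (10 + 7*exp(-2*I*pi/5) + 6*exp(-4*I*pi/5) + 6*exp(4*I*pi/5) + 7*exp(2*I*pi/5)) + (10 + 6*exp(-2*I*pi/5) + 7*exp(-4*I*pi/5) + 7*exp(4*I*pi/5) + 6*exp(2*I*pi/5))] = 50/5 = 10.
(Exp terms are combined using exp(i*s)*conj(exp(i*t)) = exp(i*(s-t)), and sums of them are collapsed using the identity that for every m > 1 the m distinct m-th roots of unity sum to 0, e.g. 1 + exp(2*I*pi/3) + exp(-2*I*pi/3) = 0.)
A character is irreducible iff <chi, chi> = 1, so this representation is reducible.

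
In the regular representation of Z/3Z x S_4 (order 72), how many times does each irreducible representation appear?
Each irreducible V_i of dimension d_i appears with multiplicity d_i, i.e. rho_reg = (direct sum over all irreducibles V_i) d_i V_i. The irreducible dimensions for Z/3Z x S_4 are 1, 1, 1, 1, 1, 1, 2, 2, 2, 3, 3, 3, 3, 3, 3: 6 irreducibles of dimension 1, each with multiplicity 1; 3 irreducibles of dimension 2, each with multiplicity 2; 6 irreducibles of dimension 3, each with multiplicity 3. Total dimension 6*1*1 + 3*2*2 + 6*3*3 = 72 = |G|.

Derivation: General theorem: in the regular representation of a finite group G, each irreducible appears with multiplicity equal to its dimension. Check: dim(rho_reg) = sum d_i^2 = 1 + 1 + 1 + 1 + 1 + 1 + 4 + 4 + 4 + 9 + 9 + 9 + 9 + 9 + 9 = 72 = |G|.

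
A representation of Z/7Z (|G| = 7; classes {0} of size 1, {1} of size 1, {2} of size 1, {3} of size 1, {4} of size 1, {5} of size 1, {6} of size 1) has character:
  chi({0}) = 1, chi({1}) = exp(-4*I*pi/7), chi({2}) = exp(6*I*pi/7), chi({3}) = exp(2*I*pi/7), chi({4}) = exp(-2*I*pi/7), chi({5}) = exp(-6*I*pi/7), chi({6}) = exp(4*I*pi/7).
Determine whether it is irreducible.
Irreducible: <chi, chi> = 1.

Explanation: <chi, chi> = (1/|G|) sum_C |C| * |chi(C)|^2 = (1/7)[1*|1|^2 + 1*|exp(-4*I*pi/7)|^2 + 1*|exp(6*I*pi/7)|^2 + 1*|exp(2*I*pi/7)|^2 + 1*|exp(-2*I*pi/7)|^2 + 1*|exp(-6*I*pi/7)|^2 + 1*|exp(4*I*pi/7)|^2]
  = (1/7)[(1) + (1) + (1) + (1) + (1) + (1) + (1)] = 7/7 = 1.
(Exp terms are combined using exp(i*s)*conj(exp(i*t)) = exp(i*(s-t)), and sums of them are collapsed using the identity that for every m > 1 the m distinct m-th roots of unity sum to 0, e.g. 1 + exp(2*I*pi/3) + exp(-2*I*pi/3) = 0.)
A character is irreducible iff <chi, chi> = 1, so this representation is irreducible.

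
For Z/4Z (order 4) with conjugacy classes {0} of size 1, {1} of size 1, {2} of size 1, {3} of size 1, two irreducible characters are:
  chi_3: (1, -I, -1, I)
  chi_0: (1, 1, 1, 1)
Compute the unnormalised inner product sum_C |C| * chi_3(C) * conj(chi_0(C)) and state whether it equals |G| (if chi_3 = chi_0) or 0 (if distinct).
Sum = 0; so <chi_3, chi_0> = 0 (distinct irreducibles are orthogonal).

Solution. Compute term by term over conjugacy classes (|C| * chi_3(C) * conj(chi_0(C))):
  1*(1)*conj(1) + 1*(-I)*conj(1) + 1*(-1)*conj(1) + 1*(I)*conj(1)
  = (1) + (-I) + (-1) + (I)
  = 0.
(Exp terms are combined using exp(i*s)*conj(exp(i*t)) = exp(i*(s-t)), and sums of them are collapsed using the identity that for every m > 1 the m distinct m-th roots of unity sum to 0, e.g. 1 + exp(2*I*pi/3) + exp(-2*I*pi/3) = 0.)
Dividing by |G| = 4 gives 0/4 = 0, matching the row-orthogonality relation <chi_3, chi_0> = [chi_3 = chi_0].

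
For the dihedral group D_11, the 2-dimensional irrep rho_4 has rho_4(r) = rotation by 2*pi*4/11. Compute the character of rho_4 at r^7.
chi_{rho_4}(r^7) = 2*cos(2*pi*4*7/11) = -2*cos(pi/11)

rho_4(r^7) is rotation by angle 2*pi*4*7/11, whose trace is 2*cos(2*pi*4*7/11) = -2*cos(pi/11).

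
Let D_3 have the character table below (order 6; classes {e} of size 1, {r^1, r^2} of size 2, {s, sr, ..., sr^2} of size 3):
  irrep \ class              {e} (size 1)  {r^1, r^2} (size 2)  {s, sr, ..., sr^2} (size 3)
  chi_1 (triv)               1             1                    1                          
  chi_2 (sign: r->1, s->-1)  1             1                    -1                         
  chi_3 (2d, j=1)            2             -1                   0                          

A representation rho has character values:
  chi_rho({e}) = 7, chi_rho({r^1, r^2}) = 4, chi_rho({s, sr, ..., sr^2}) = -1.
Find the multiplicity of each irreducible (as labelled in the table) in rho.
Multiplicities: chi_1: 2, chi_2: 3, chi_3: 1.

Details: Use <chi_rho, chi> = (1/|G|) sum_C |C| * chi_rho(C) * conj(chi(C)) with |G| = 6 for each irreducible chi in the table:
  <chi_rho, chi_1> = (1/6)[1*(7)*conj(1) + 2*(4)*conj(1) + 3*(-1)*conj(1)]
      = (1/6)[(7) + (8) + (-3)] = 12/6 = 2
  <chi_rho, chi_2> = (1/6)[1*(7)*conj(1) + 2*(4)*conj(1) + 3*(-1)*conj(-1)]
      = (1/6)[(7) + (8) + (3)] = 18/6 = 3
  <chi_rho, chi_3> = (1/6)[1*(7)*conj(2) + 2*(4)*conj(-1) + 3*(-1)*conj(0)]
      = (1/6)[(14) + (-8) + (0)] = 6/6 = 1
Dimension check: dim(rho) = sum (mult * dim) = 2*1 + 3*1 + 1*2 = 7 = chi_rho(e) = 7.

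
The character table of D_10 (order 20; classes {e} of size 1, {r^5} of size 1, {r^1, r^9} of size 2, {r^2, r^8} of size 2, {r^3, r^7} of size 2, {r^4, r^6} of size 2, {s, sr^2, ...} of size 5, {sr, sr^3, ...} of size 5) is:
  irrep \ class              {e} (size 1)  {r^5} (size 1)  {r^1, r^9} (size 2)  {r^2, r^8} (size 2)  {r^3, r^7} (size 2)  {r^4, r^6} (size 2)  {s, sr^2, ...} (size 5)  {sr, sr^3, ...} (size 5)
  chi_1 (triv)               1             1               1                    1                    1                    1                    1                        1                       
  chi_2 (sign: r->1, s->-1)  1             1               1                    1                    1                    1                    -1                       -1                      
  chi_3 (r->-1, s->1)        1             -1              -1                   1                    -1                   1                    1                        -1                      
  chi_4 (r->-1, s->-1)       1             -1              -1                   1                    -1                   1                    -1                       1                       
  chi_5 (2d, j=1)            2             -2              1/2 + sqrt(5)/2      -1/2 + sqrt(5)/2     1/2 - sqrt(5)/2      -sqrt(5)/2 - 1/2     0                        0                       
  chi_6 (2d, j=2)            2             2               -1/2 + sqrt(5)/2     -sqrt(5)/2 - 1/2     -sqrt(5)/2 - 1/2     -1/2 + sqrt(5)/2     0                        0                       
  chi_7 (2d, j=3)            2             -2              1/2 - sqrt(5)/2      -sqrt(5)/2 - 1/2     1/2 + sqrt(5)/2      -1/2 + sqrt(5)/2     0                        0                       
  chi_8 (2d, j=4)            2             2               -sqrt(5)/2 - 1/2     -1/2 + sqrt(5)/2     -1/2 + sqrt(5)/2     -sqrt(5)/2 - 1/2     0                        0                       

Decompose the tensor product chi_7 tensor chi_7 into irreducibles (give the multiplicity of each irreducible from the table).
chi_7 tensor chi_7 = chi_1 + chi_2 + chi_8 (all other irreducibles have multiplicity 0).

Justification: The character of a tensor product is the pointwise product (chi_7 * chi_7)(C) = chi_7(C) * chi_7(C):
  {e}: (2)*(2), {r^5}: (-2)*(-2), {r^1, r^9}: (1/2 - sqrt(5)/2)*(1/2 - sqrt(5)/2), {r^2, r^8}: (-sqrt(5)/2 - 1/2)*(-sqrt(5)/2 - 1/2), {r^3, r^7}: (1/2 + sqrt(5)/2)*(1/2 + sqrt(5)/2), {r^4, r^6}: (-1/2 + sqrt(5)/2)*(-1/2 + sqrt(5)/2), {s, sr^2, ...}: (0)*(0), {sr, sr^3, ...}: (0)*(0)
so (chi_7 * chi_7) takes values
  {e} -> 4, {r^5} -> 4, {r^1, r^9} -> 3/2 - sqrt(5)/2, {r^2, r^8} -> sqrt(5)/2 + 3/2, {r^3, r^7} -> sqrt(5)/2 + 3/2, {r^4, r^6} -> 3/2 - sqrt(5)/2, {s, sr^2, ...} -> 0, {sr, sr^3, ...} -> 0.
Now take the inner product of this character with each irreducible chi from the table, <chi_7*chi_7, chi> = (1/20) sum_C |C| (chi_7*chi_7)(C) conj(chi(C)):
  <chi_7*chi_7, chi_1> = (1/20)[1*(4)*conj(1) + 1*(4)*conj(1) + 2*(3/2 - sqrt(5)/2)*conj(1) + 2*(sqrt(5)/2 + 3/2)*conj(1) + 2*(sqrt(5)/2 + 3/2)*conj(1) + 2*(3/2 - sqrt(5)/2)*conj(1) + 5*(0)*conj(1) + 5*(0)*conj(1)]
      = (1/20)[(4) + (4) + (3 - sqrt(5)) + (sqrt(5) + 3) + (sqrt(5) + 3) + (3 - sqrt(5)) + (0) + (0)] = 20/20 = 1
  <chi_7*chi_7, chi_2> = (1/20)[1*(4)*conj(1) + 1*(4)*conj(1) + 2*(3/2 - sqrt(5)/2)*conj(1) + 2*(sqrt(5)/2 + 3/2)*conj(1) + 2*(sqrt(5)/2 + 3/2)*conj(1) + 2*(3/2 - sqrt(5)/2)*conj(1) + 5*(0)*conj(-1) + 5*(0)*conj(-1)]
      = (1/20)[(4) + (4) + (3 - sqrt(5)) + (sqrt(5) + 3) + (sqrt(5) + 3) + (3 - sqrt(5)) + (0) + (0)] = 20/20 = 1
  <chi_7*chi_7, chi_3> = (1/20)[1*(4)*conj(1) + 1*(4)*conj(-1) + 2*(3/2 - sqrt(5)/2)*conj(-1) + 2*(sqrt(5)/2 + 3/2)*conj(1) + 2*(sqrt(5)/2 + 3/2)*conj(-1) + 2*(3/2 - sqrt(5)/2)*conj(1) + 5*(0)*conj(1) + 5*(0)*conj(-1)]
      = (1/20)[(4) + (-4) + (-3 + sqrt(5)) + (sqrt(5) + 3) + (-3 - sqrt(5)) + (3 - sqrt(5)) + (0) + (0)] = 0/20 = 0
  <chi_7*chi_7, chi_4> = (1/20)[1*(4)*conj(1) + 1*(4)*conj(-1) + 2*(3/2 - sqrt(5)/2)*conj(-1) + 2*(sqrt(5)/2 + 3/2)*conj(1) + 2*(sqrt(5)/2 + 3/2)*conj(-1) + 2*(3/2 - sqrt(5)/2)*conj(1) + 5*(0)*conj(-1) + 5*(0)*conj(1)]
      = (1/20)[(4) + (-4) + (-3 + sqrt(5)) + (sqrt(5) + 3) + (-3 - sqrt(5)) + (3 - sqrt(5)) + (0) + (0)] = 0/20 = 0
  <chi_7*chi_7, chi_5> = (1/20)[1*(4)*conj(2) + 1*(4)*conj(-2) + 2*(3/2 - sqrt(5)/2)*conj(1/2 + sqrt(5)/2) + 2*(sqrt(5)/2 + 3/2)*conj(-1/2 + sqrt(5)/2) + 2*(sqrt(5)/2 + 3/2)*conj(1/2 - sqrt(5)/2) + 2*(3/2 - sqrt(5)/2)*conj(-sqrt(5)/2 - 1/2) + 5*(0)*conj(0) + 5*(0)*conj(0)]
      = (1/20)[(8) + (-8) + (-1 + sqrt(5)) + (1 + sqrt(5)) + (-sqrt(5) - 1) + (1 - sqrt(5)) + (0) + (0)] = 0/20 = 0
  <chi_7*chi_7, chi_6> = (1/20)[1*(4)*conj(2) + 1*(4)*conj(2) + 2*(3/2 - sqrt(5)/2)*conj(-1/2 + sqrt(5)/2) + 2*(sqrt(5)/2 + 3/2)*conj(-sqrt(5)/2 - 1/2) + 2*(sqrt(5)/2 + 3/2)*conj(-sqrt(5)/2 - 1/2) + 2*(3/2 - sqrt(5)/2)*conj(-1/2 + sqrt(5)/2) + 5*(0)*conj(0) + 5*(0)*conj(0)]
      = (1/20)[(8) + (8) + (-4 + 2*sqrt(5)) + (-2*sqrt(5) - 4) + (-2*sqrt(5) - 4) + (-4 + 2*sqrt(5)) + (0) + (0)] = 0/20 = 0
  <chi_7*chi_7, chi_7> = (1/20)[1*(4)*conj(2) + 1*(4)*conj(-2) + 2*(3/2 - sqrt(5)/2)*conj(1/2 - sqrt(5)/2) + 2*(sqrt(5)/2 + 3/2)*conj(-sqrt(5)/2 - 1/2) + 2*(sqrt(5)/2 + 3/2)*conj(1/2 + sqrt(5)/2) + 2*(3/2 - sqrt(5)/2)*conj(-1/2 + sqrt(5)/2) + 5*(0)*conj(0) + 5*(0)*conj(0)]
      = (1/20)[(8) + (-8) + (4 - 2*sqrt(5)) + (-2*sqrt(5) - 4) + (4 + 2*sqrt(5)) + (-4 + 2*sqrt(5)) + (0) + (0)] = 0/20 = 0
  <chi_7*chi_7, chi_8> = (1/20)[1*(4)*conj(2) + 1*(4)*conj(2) + 2*(3/2 - sqrt(5)/2)*conj(-sqrt(5)/2 - 1/2) + 2*(sqrt(5)/2 + 3/2)*conj(-1/2 + sqrt(5)/2) + 2*(sqrt(5)/2 + 3/2)*conj(-1/2 + sqrt(5)/2) + 2*(3/2 - sqrt(5)/2)*conj(-sqrt(5)/2 - 1/2) + 5*(0)*conj(0) + 5*(0)*conj(0)]
      = (1/20)[(8) + (8) + (1 - sqrt(5)) + (1 + sqrt(5)) + (1 + sqrt(5)) + (1 - sqrt(5)) + (0) + (0)] = 20/20 = 1
Hence the multiplicities are chi_1: 1, chi_2: 1, chi_8: 1. Dimension check: dim(chi_7)*dim(chi_7) = 2*2 = 4 and sum (mult * dim) = 1*1 + 1*1 + 1*2 = 4.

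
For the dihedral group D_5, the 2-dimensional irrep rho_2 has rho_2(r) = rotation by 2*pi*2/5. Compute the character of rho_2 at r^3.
chi_{rho_2}(r^3) = 2*cos(2*pi*2*3/5) = -1/2 + sqrt(5)/2

Details: rho_2(r^3) is rotation by angle 2*pi*2*3/5, whose trace is 2*cos(2*pi*2*3/5) = -1/2 + sqrt(5)/2.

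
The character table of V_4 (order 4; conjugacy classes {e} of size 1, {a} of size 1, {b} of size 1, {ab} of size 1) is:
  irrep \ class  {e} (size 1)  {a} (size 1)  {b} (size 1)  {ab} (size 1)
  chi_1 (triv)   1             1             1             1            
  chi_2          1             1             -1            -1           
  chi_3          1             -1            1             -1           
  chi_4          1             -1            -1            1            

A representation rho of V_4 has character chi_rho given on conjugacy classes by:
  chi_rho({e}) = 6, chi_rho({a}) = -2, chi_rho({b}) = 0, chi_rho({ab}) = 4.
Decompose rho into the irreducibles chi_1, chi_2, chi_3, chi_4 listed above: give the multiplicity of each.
Multiplicities: chi_1: 2, chi_2: 0, chi_3: 1, chi_4: 3.

Use <chi_rho, chi> = (1/|G|) sum_C |C| * chi_rho(C) * conj(chi(C)) with |G| = 4 for each irreducible chi in the table:
  <chi_rho, chi_1> = (1/4)[1*(6)*conj(1) + 1*(-2)*conj(1) + 1*(0)*conj(1) + 1*(4)*conj(1)]
      = (1/4)[(6) + (-2) + (0) + (4)] = 8/4 = 2
  <chi_rho, chi_2> = (1/4)[1*(6)*conj(1) + 1*(-2)*conj(1) + 1*(0)*conj(-1) + 1*(4)*conj(-1)]
      = (1/4)[(6) + (-2) + (0) + (-4)] = 0/4 = 0
  <chi_rho, chi_3> = (1/4)[1*(6)*conj(1) + 1*(-2)*conj(-1) + 1*(0)*conj(1) + 1*(4)*conj(-1)]
      = (1/4)[(6) + (2) + (0) + (-4)] = 4/4 = 1
  <chi_rho, chi_4> = (1/4)[1*(6)*conj(1) + 1*(-2)*conj(-1) + 1*(0)*conj(-1) + 1*(4)*conj(1)]
      = (1/4)[(6) + (2) + (0) + (4)] = 12/4 = 3
Dimension check: dim(rho) = sum (mult * dim) = 2*1 + 0*1 + 1*1 + 3*1 = 6 = chi_rho(e) = 6.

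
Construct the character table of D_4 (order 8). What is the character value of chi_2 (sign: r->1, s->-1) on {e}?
Conjugacy classes: {e} of size 1, {r^2} of size 1, {r^1, r^3} of size 2, {s, sr^2, ...} of size 2, {sr, sr^3, ...} of size 2.
Character table:
  irrep \ class              {e} (size 1)  {r^2} (size 1)  {r^1, r^3} (size 2)  {s, sr^2, ...} (size 2)  {sr, sr^3, ...} (size 2)
  chi_1 (triv)               1             1               1                    1                        1                       
  chi_2 (sign: r->1, s->-1)  1             1               1                    -1                       -1                      
  chi_3 (r->-1, s->1)        1             1               -1                   1                        -1                      
  chi_4 (r->-1, s->-1)       1             1               -1                   -1                       1                       
  chi_5 (2d, j=1)            2             -2              0                    0                        0                       

Spot check: chi_2 (sign: r->1, s->-1) on {e} = 1.

Working: D_4 has order 2*4 = 8 with 5 conjugacy classes, hence 5 irreducibles. Sum of squared dims 1 + 1 + 1 + 1 + 4 = 8 = |G|. Linear characters come from the abelianisation; the 2-dimensional irreps have character r^k -> 2*cos(2*pi*j*k/4), reflections -> 0.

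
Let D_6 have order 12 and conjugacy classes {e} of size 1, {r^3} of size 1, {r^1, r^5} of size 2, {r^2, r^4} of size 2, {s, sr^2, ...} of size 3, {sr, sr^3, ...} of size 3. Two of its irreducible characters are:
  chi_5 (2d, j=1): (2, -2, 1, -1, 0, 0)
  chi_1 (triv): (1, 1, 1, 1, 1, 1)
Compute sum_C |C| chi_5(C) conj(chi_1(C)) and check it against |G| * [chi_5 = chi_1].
Sum = 0; so <chi_5, chi_1> = 0 (distinct irreducibles are orthogonal).

Working: Compute term by term over conjugacy classes (|C| * chi_5(C) * conj(chi_1(C))):
  1*(2)*conj(1) + 1*(-2)*conj(1) + 2*(1)*conj(1) + 2*(-1)*conj(1) + 3*(0)*conj(1) + 3*(0)*conj(1)
  = (2) + (-2) + (2) + (-2) + (0) + (0)
  = 0.
Dividing by |G| = 12 gives 0/12 = 0, matching the row-orthogonality relation <chi_5, chi_1> = [chi_5 = chi_1].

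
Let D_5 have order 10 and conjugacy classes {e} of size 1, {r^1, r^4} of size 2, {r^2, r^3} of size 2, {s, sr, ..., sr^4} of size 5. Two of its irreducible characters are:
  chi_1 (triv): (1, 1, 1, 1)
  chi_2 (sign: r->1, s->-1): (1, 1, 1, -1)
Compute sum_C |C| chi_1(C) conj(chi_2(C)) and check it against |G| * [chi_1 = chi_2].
Sum = 0; so <chi_1, chi_2> = 0 (distinct irreducibles are orthogonal).

Argument: Compute term by term over conjugacy classes (|C| * chi_1(C) * conj(chi_2(C))):
  1*(1)*conj(1) + 2*(1)*conj(1) + 2*(1)*conj(1) + 5*(1)*conj(-1)
  = (1) + (2) + (2) + (-5)
  = 0.
Dividing by |G| = 10 gives 0/10 = 0, matching the row-orthogonality relation <chi_1, chi_2> = [chi_1 = chi_2].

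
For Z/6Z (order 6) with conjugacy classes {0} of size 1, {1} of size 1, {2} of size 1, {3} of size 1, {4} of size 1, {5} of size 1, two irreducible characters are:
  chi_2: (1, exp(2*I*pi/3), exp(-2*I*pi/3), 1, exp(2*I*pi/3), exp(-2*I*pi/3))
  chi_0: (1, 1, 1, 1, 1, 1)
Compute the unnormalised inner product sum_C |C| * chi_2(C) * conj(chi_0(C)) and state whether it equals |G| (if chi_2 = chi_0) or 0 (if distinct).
Sum = 0; so <chi_2, chi_0> = 0 (distinct irreducibles are orthogonal).

Proof sketch: Compute term by term over conjugacy classes (|C| * chi_2(C) * conj(chi_0(C))):
  1*(1)*conj(1) + 1*(exp(2*I*pi/3))*conj(1) + 1*(exp(-2*I*pi/3))*conj(1) + 1*(1)*conj(1) + 1*(exp(2*I*pi/3))*conj(1) + 1*(exp(-2*I*pi/3))*conj(1)
  = (1) + (exp(2*I*pi/3)) + (exp(-2*I*pi/3)) + (1) + (exp(2*I*pi/3)) + (exp(-2*I*pi/3))
  = 0.
(Exp terms are combined using exp(i*s)*conj(exp(i*t)) = exp(i*(s-t)), and sums of them are collapsed using the identity that for every m > 1 the m distinct m-th roots of unity sum to 0, e.g. 1 + exp(2*I*pi/3) + exp(-2*I*pi/3) = 0.)
Dividing by |G| = 6 gives 0/6 = 0, matching the row-orthogonality relation <chi_2, chi_0> = [chi_2 = chi_0].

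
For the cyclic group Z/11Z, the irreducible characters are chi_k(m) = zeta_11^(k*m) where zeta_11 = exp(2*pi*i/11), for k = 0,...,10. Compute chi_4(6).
chi_4(6) = zeta_11^24 = exp(4*I*pi/11)

Explanation: chi_4(6) = zeta_11^(4*6) = zeta_11^24. Since zeta_11^11 = 1, this equals zeta_11^2 = exp(2*pi*i*2/11) = exp(4*I*pi/11).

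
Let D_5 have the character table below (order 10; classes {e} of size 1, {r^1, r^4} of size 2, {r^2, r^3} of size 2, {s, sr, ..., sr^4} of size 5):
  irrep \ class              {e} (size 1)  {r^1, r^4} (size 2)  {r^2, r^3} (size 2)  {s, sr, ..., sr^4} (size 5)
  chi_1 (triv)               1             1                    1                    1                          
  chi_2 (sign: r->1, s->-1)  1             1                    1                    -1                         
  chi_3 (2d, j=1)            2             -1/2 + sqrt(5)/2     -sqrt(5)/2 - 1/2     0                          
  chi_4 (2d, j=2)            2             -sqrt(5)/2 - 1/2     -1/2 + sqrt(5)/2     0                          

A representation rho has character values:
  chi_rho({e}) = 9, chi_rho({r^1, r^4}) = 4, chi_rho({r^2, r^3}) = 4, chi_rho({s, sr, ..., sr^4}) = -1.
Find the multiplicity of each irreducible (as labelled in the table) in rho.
Multiplicities: chi_1: 2, chi_2: 3, chi_3: 1, chi_4: 1.

Reasoning: Use <chi_rho, chi> = (1/|G|) sum_C |C| * chi_rho(C) * conj(chi(C)) with |G| = 10 for each irreducible chi in the table:
  <chi_rho, chi_1> = (1/10)[1*(9)*conj(1) + 2*(4)*conj(1) + 2*(4)*conj(1) + 5*(-1)*conj(1)]
      = (1/10)[(9) + (8) + (8) + (-5)] = 20/10 = 2
  <chi_rho, chi_2> = (1/10)[1*(9)*conj(1) + 2*(4)*conj(1) + 2*(4)*conj(1) + 5*(-1)*conj(-1)]
      = (1/10)[(9) + (8) + (8) + (5)] = 30/10 = 3
  <chi_rho, chi_3> = (1/10)[1*(9)*conj(2) + 2*(4)*conj(-1/2 + sqrt(5)/2) + 2*(4)*conj(-sqrt(5)/2 - 1/2) + 5*(-1)*conj(0)]
      = (1/10)[(18) + (-4 + 4*sqrt(5)) + (-4*sqrt(5) - 4) + (0)] = 10/10 = 1
  <chi_rho, chi_4> = (1/10)[1*(9)*conj(2) + 2*(4)*conj(-sqrt(5)/2 - 1/2) + 2*(4)*conj(-1/2 + sqrt(5)/2) + 5*(-1)*conj(0)]
      = (1/10)[(18) + (-4*sqrt(5) - 4) + (-4 + 4*sqrt(5)) + (0)] = 10/10 = 1
Dimension check: dim(rho) = sum (mult * dim) = 2*1 + 3*1 + 1*2 + 1*2 = 9 = chi_rho(e) = 9.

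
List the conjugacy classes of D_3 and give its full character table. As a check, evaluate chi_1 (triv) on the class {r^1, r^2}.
Conjugacy classes: {e} of size 1, {r^1, r^2} of size 2, {s, sr, ..., sr^2} of size 3.
Character table:
  irrep \ class              {e} (size 1)  {r^1, r^2} (size 2)  {s, sr, ..., sr^2} (size 3)
  chi_1 (triv)               1             1                    1                          
  chi_2 (sign: r->1, s->-1)  1             1                    -1                         
  chi_3 (2d, j=1)            2             -1                   0                          

Spot check: chi_1 (triv) on {r^1, r^2} = 1.

Reasoning: D_3 has order 2*3 = 6 with 3 conjugacy classes, hence 3 irreducibles. Sum of squared dims 1 + 1 + 4 = 6 = |G|. Linear characters come from the abelianisation; the 2-dimensional irreps have character r^k -> 2*cos(2*pi*j*k/3), reflections -> 0.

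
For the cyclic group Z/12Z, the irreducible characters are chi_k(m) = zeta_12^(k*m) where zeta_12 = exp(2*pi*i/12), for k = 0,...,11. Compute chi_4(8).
chi_4(8) = zeta_12^32 = exp(-2*I*pi/3)

Reasoning: chi_4(8) = zeta_12^(4*8) = zeta_12^32. Since zeta_12^12 = 1, this equals zeta_12^8 = exp(2*pi*i*8/12) = exp(-2*I*pi/3).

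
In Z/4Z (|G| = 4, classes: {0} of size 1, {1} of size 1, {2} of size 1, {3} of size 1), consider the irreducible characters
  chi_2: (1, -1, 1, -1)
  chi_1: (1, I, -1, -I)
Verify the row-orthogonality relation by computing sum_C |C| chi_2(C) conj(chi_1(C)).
Sum = 0; so <chi_2, chi_1> = 0 (distinct irreducibles are orthogonal).

Reasoning: Compute term by term over conjugacy classes (|C| * chi_2(C) * conj(chi_1(C))):
  1*(1)*conj(1) + 1*(-1)*conj(I) + 1*(1)*conj(-1) + 1*(-1)*conj(-I)
  = (1) + (I) + (-1) + (-I)
  = 0.
(Exp terms are combined using exp(i*s)*conj(exp(i*t)) = exp(i*(s-t)), and sums of them are collapsed using the identity that for every m > 1 the m distinct m-th roots of unity sum to 0, e.g. 1 + exp(2*I*pi/3) + exp(-2*I*pi/3) = 0.)
Dividing by |G| = 4 gives 0/4 = 0, matching the row-orthogonality relation <chi_2, chi_1> = [chi_2 = chi_1].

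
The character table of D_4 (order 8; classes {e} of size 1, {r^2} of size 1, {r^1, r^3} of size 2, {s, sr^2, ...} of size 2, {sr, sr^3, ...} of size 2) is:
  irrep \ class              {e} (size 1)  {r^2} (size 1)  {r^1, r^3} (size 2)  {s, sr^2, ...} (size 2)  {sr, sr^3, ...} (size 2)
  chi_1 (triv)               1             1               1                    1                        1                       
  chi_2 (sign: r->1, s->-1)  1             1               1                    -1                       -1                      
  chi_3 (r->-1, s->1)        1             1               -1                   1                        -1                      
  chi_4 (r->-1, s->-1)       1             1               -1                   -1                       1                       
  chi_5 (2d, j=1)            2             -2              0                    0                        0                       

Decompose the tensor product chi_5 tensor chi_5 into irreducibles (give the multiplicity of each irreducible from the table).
chi_5 tensor chi_5 = chi_1 + chi_2 + chi_3 + chi_4 (all other irreducibles have multiplicity 0).

Working: The character of a tensor product is the pointwise product (chi_5 * chi_5)(C) = chi_5(C) * chi_5(C):
  {e}: (2)*(2), {r^2}: (-2)*(-2), {r^1, r^3}: (0)*(0), {s, sr^2, ...}: (0)*(0), {sr, sr^3, ...}: (0)*(0)
so (chi_5 * chi_5) takes values
  {e} -> 4, {r^2} -> 4, {r^1, r^3} -> 0, {s, sr^2, ...} -> 0, {sr, sr^3, ...} -> 0.
Now take the inner product of this character with each irreducible chi from the table, <chi_5*chi_5, chi> = (1/8) sum_C |C| (chi_5*chi_5)(C) conj(chi(C)):
  <chi_5*chi_5, chi_1> = (1/8)[1*(4)*conj(1) + 1*(4)*conj(1) + 2*(0)*conj(1) + 2*(0)*conj(1) + 2*(0)*conj(1)]
      = (1/8)[(4) + (4) + (0) + (0) + (0)] = 8/8 = 1
  <chi_5*chi_5, chi_2> = (1/8)[1*(4)*conj(1) + 1*(4)*conj(1) + 2*(0)*conj(1) + 2*(0)*conj(-1) + 2*(0)*conj(-1)]
      = (1/8)[(4) + (4) + (0) + (0) + (0)] = 8/8 = 1
  <chi_5*chi_5, chi_3> = (1/8)[1*(4)*conj(1) + 1*(4)*conj(1) + 2*(0)*conj(-1) + 2*(0)*conj(1) + 2*(0)*conj(-1)]
      = (1/8)[(4) + (4) + (0) + (0) + (0)] = 8/8 = 1
  <chi_5*chi_5, chi_4> = (1/8)[1*(4)*conj(1) + 1*(4)*conj(1) + 2*(0)*conj(-1) + 2*(0)*conj(-1) + 2*(0)*conj(1)]
      = (1/8)[(4) + (4) + (0) + (0) + (0)] = 8/8 = 1
  <chi_5*chi_5, chi_5> = (1/8)[1*(4)*conj(2) + 1*(4)*conj(-2) + 2*(0)*conj(0) + 2*(0)*conj(0) + 2*(0)*conj(0)]
      = (1/8)[(8) + (-8) + (0) + (0) + (0)] = 0/8 = 0
Hence the multiplicities are chi_1: 1, chi_2: 1, chi_3: 1, chi_4: 1. Dimension check: dim(chi_5)*dim(chi_5) = 2*2 = 4 and sum (mult * dim) = 1*1 + 1*1 + 1*1 + 1*1 = 4.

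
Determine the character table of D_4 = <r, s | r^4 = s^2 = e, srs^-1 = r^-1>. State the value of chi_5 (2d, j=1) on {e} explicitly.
Conjugacy classes: {e} of size 1, {r^2} of size 1, {r^1, r^3} of size 2, {s, sr^2, ...} of size 2, {sr, sr^3, ...} of size 2.
Character table:
  irrep \ class              {e} (size 1)  {r^2} (size 1)  {r^1, r^3} (size 2)  {s, sr^2, ...} (size 2)  {sr, sr^3, ...} (size 2)
  chi_1 (triv)               1             1               1                    1                        1                       
  chi_2 (sign: r->1, s->-1)  1             1               1                    -1                       -1                      
  chi_3 (r->-1, s->1)        1             1               -1                   1                        -1                      
  chi_4 (r->-1, s->-1)       1             1               -1                   -1                       1                       
  chi_5 (2d, j=1)            2             -2              0                    0                        0                       

Spot check: chi_5 (2d, j=1) on {e} = 2.

Details: D_4 has order 2*4 = 8 with 5 conjugacy classes, hence 5 irreducibles. Sum of squared dims 1 + 1 + 1 + 1 + 4 = 8 = |G|. Linear characters come from the abelianisation; the 2-dimensional irreps have character r^k -> 2*cos(2*pi*j*k/4), reflections -> 0.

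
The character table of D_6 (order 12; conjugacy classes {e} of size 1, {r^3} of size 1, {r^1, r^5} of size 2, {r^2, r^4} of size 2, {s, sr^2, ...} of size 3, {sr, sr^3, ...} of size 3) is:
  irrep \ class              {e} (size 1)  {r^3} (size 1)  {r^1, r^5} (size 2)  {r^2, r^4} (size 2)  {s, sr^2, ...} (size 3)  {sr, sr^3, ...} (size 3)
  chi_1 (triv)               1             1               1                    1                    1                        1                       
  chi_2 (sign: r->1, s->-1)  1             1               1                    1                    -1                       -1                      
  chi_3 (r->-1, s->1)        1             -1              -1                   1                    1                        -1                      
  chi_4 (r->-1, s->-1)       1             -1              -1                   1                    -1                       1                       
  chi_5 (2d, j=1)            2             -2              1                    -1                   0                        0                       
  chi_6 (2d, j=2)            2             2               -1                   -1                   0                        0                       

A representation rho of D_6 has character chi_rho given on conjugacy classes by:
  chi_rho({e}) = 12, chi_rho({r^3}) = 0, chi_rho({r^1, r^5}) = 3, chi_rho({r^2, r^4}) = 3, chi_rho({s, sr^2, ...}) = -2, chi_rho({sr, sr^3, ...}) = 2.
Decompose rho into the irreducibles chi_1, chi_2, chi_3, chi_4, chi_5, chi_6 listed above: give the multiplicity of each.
Multiplicities: chi_1: 2, chi_2: 2, chi_3: 0, chi_4: 2, chi_5: 2, chi_6: 1.

Argument: Use <chi_rho, chi> = (1/|G|) sum_C |C| * chi_rho(C) * conj(chi(C)) with |G| = 12 for each irreducible chi in the table:
  <chi_rho, chi_1> = (1/12)[1*(12)*conj(1) + 1*(0)*conj(1) + 2*(3)*conj(1) + 2*(3)*conj(1) + 3*(-2)*conj(1) + 3*(2)*conj(1)]
      = (1/12)[(12) + (0) + (6) + (6) + (-6) + (6)] = 24/12 = 2
  <chi_rho, chi_2> = (1/12)[1*(12)*conj(1) + 1*(0)*conj(1) + 2*(3)*conj(1) + 2*(3)*conj(1) + 3*(-2)*conj(-1) + 3*(2)*conj(-1)]
      = (1/12)[(12) + (0) + (6) + (6) + (6) + (-6)] = 24/12 = 2
  <chi_rho, chi_3> = (1/12)[1*(12)*conj(1) + 1*(0)*conj(-1) + 2*(3)*conj(-1) + 2*(3)*conj(1) + 3*(-2)*conj(1) + 3*(2)*conj(-1)]
      = (1/12)[(12) + (0) + (-6) + (6) + (-6) + (-6)] = 0/12 = 0
  <chi_rho, chi_4> = (1/12)[1*(12)*conj(1) + 1*(0)*conj(-1) + 2*(3)*conj(-1) + 2*(3)*conj(1) + 3*(-2)*conj(-1) + 3*(2)*conj(1)]
      = (1/12)[(12) + (0) + (-6) + (6) + (6) + (6)] = 24/12 = 2
  <chi_rho, chi_5> = (1/12)[1*(12)*conj(2) + 1*(0)*conj(-2) + 2*(3)*conj(1) + 2*(3)*conj(-1) + 3*(-2)*conj(0) + 3*(2)*conj(0)]
      = (1/12)[(24) + (0) + (6) + (-6) + (0) + (0)] = 24/12 = 2
  <chi_rho, chi_6> = (1/12)[1*(12)*conj(2) + 1*(0)*conj(2) + 2*(3)*conj(-1) + 2*(3)*conj(-1) + 3*(-2)*conj(0) + 3*(2)*conj(0)]
      = (1/12)[(24) + (0) + (-6) + (-6) + (0) + (0)] = 12/12 = 1
Dimension check: dim(rho) = sum (mult * dim) = 2*1 + 2*1 + 0*1 + 2*1 + 2*2 + 1*2 = 12 = chi_rho(e) = 12.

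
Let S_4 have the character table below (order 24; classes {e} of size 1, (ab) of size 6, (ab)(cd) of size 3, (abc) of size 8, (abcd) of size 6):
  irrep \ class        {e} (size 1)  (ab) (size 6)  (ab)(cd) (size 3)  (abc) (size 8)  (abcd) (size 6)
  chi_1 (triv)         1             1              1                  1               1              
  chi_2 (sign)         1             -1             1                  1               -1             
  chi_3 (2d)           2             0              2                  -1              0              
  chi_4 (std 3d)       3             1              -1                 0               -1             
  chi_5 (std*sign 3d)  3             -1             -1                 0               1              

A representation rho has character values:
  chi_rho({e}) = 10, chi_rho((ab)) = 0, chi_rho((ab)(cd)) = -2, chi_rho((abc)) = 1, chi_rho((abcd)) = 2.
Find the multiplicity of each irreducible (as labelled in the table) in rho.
Multiplicities: chi_1: 1, chi_2: 0, chi_3: 0, chi_4: 1, chi_5: 2.

Derivation: Use <chi_rho, chi> = (1/|G|) sum_C |C| * chi_rho(C) * conj(chi(C)) with |G| = 24 for each irreducible chi in the table:
  <chi_rho, chi_1> = (1/24)[1*(10)*conj(1) + 6*(0)*conj(1) + 3*(-2)*conj(1) + 8*(1)*conj(1) + 6*(2)*conj(1)]
      = (1/24)[(10) + (0) + (-6) + (8) + (12)] = 24/24 = 1
  <chi_rho, chi_2> = (1/24)[1*(10)*conj(1) + 6*(0)*conj(-1) + 3*(-2)*conj(1) + 8*(1)*conj(1) + 6*(2)*conj(-1)]
      = (1/24)[(10) + (0) + (-6) + (8) + (-12)] = 0/24 = 0
  <chi_rho, chi_3> = (1/24)[1*(10)*conj(2) + 6*(0)*conj(0) + 3*(-2)*conj(2) + 8*(1)*conj(-1) + 6*(2)*conj(0)]
      = (1/24)[(20) + (0) + (-12) + (-8) + (0)] = 0/24 = 0
  <chi_rho, chi_4> = (1/24)[1*(10)*conj(3) + 6*(0)*conj(1) + 3*(-2)*conj(-1) + 8*(1)*conj(0) + 6*(2)*conj(-1)]
      = (1/24)[(30) + (0) + (6) + (0) + (-12)] = 24/24 = 1
  <chi_rho, chi_5> = (1/24)[1*(10)*conj(3) + 6*(0)*conj(-1) + 3*(-2)*conj(-1) + 8*(1)*conj(0) + 6*(2)*conj(1)]
      = (1/24)[(30) + (0) + (6) + (0) + (12)] = 48/24 = 2
Dimension check: dim(rho) = sum (mult * dim) = 1*1 + 0*1 + 0*2 + 1*3 + 2*3 = 10 = chi_rho(e) = 10.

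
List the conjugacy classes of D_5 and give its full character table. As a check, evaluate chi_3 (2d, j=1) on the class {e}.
Conjugacy classes: {e} of size 1, {r^1, r^4} of size 2, {r^2, r^3} of size 2, {s, sr, ..., sr^4} of size 5.
Character table:
  irrep \ class              {e} (size 1)  {r^1, r^4} (size 2)  {r^2, r^3} (size 2)  {s, sr, ..., sr^4} (size 5)
  chi_1 (triv)               1             1                    1                    1                          
  chi_2 (sign: r->1, s->-1)  1             1                    1                    -1                         
  chi_3 (2d, j=1)            2             -1/2 + sqrt(5)/2     -sqrt(5)/2 - 1/2     0                          
  chi_4 (2d, j=2)            2             -sqrt(5)/2 - 1/2     -1/2 + sqrt(5)/2     0                          

Spot check: chi_3 (2d, j=1) on {e} = 2.

Explanation: D_5 has order 2*5 = 10 with 4 conjugacy classes, hence 4 irreducibles. Sum of squared dims 1 + 1 + 4 + 4 = 10 = |G|. Linear characters come from the abelianisation; the 2-dimensional irreps have character r^k -> 2*cos(2*pi*j*k/5), reflections -> 0.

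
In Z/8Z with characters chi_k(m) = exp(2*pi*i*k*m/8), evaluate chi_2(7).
chi_2(7) = zeta_8^14 = -I

Proof sketch: chi_2(7) = zeta_8^(2*7) = zeta_8^14. Since zeta_8^8 = 1, this equals zeta_8^6 = exp(2*pi*i*6/8) = -I.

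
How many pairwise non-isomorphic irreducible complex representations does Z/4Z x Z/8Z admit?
32

Why: The number of irreducible complex representations of a finite group equals its number of conjugacy classes. Z/4Z x Z/8Z is abelian of order 32, so every element is its own conjugacy class: 32 classes, so Z/4Z x Z/8Z (order 32) has exactly 32 irreducible complex representations.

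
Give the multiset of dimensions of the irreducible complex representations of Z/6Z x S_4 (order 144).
Dimensions: 1, 1, 1, 1, 1, 1, 1, 1, 1, 1, 1, 1, 2, 2, 2, 2, 2, 2, 3, 3, 3, 3, 3, 3, 3, 3, 3, 3, 3, 3

Argument: There are 30 irreducibles (= number of conjugacy classes). Their dimensions d_i satisfy sum d_i^2 = |G| = 144: 1 + 1 + 1 + 1 + 1 + 1 + 1 + 1 + 1 + 1 + 1 + 1 + 4 + 4 + 4 + 4 + 4 + 4 + 9 + 9 + 9 + 9 + 9 + 9 + 9 + 9 + 9 + 9 + 9 + 9 = 144. (For the product with Z/6Z: each of the 6 1-dim characters of Z/6Z tensors with each irrep of S_4, giving 6 copies of each S_4-dimension.)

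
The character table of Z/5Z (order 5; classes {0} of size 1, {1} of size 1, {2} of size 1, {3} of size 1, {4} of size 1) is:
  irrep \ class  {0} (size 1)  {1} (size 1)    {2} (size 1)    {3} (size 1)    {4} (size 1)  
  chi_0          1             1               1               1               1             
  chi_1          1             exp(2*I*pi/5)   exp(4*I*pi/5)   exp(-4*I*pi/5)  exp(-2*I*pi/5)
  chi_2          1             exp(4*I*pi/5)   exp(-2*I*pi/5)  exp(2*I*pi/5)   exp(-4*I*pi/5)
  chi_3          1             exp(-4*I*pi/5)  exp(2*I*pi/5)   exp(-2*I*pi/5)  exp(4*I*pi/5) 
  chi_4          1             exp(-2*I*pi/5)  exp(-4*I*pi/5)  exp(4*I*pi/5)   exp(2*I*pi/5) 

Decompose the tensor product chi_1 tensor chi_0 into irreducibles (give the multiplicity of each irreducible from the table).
chi_1 tensor chi_0 = chi_1 (all other irreducibles have multiplicity 0).

Explanation: The character of a tensor product is the pointwise product (chi_1 * chi_0)(C) = chi_1(C) * chi_0(C):
  {0}: (1)*(1), {1}: (exp(2*I*pi/5))*(1), {2}: (exp(4*I*pi/5))*(1), {3}: (exp(-4*I*pi/5))*(1), {4}: (exp(-2*I*pi/5))*(1)
so (chi_1 * chi_0) takes values
  {0} -> 1, {1} -> exp(2*I*pi/5), {2} -> exp(4*I*pi/5), {3} -> exp(-4*I*pi/5), {4} -> exp(-2*I*pi/5).
Now take the inner product of this character with each irreducible chi from the table, <chi_1*chi_0, chi> = (1/5) sum_C |C| (chi_1*chi_0)(C) conj(chi(C)):
  <chi_1*chi_0, chi_0> = (1/5)[1*(1)*conj(1) + 1*(exp(2*I*pi/5))*conj(1) + 1*(exp(4*I*pi/5))*conj(1) + 1*(exp(-4*I*pi/5))*conj(1) + 1*(exp(-2*I*pi/5))*conj(1)]
      = (1/5)[(1) + (exp(2*I*pi/5)) + (exp(4*I*pi/5)) + (exp(-4*I*pi/5)) + (exp(-2*I*pi/5))] = 0/5 = 0
  <chi_1*chi_0, chi_1> = (1/5)[1*(1)*conj(1) + 1*(exp(2*I*pi/5))*conj(exp(2*I*pi/5)) + 1*(exp(4*I*pi/5))*conj(exp(4*I*pi/5)) + 1*(exp(-4*I*pi/5))*conj(exp(-4*I*pi/5)) + 1*(exp(-2*I*pi/5))*conj(exp(-2*I*pi/5))]
      = (1/5)[(1) + (1) + (1) + (1) + (1)] = 5/5 = 1
  <chi_1*chi_0, chi_2> = (1/5)[1*(1)*conj(1) + 1*(exp(2*I*pi/5))*conj(exp(4*I*pi/5)) + 1*(exp(4*I*pi/5))*conj(exp(-2*I*pi/5)) + 1*(exp(-4*I*pi/5))*conj(exp(2*I*pi/5)) + 1*(exp(-2*I*pi/5))*conj(exp(-4*I*pi/5))]
      = (1/5)[(1) + (exp(-2*I*pi/5)) + (exp(-4*I*pi/5)) + (exp(4*I*pi/5)) + (exp(2*I*pi/5))] = 0/5 = 0
  <chi_1*chi_0, chi_3> = (1/5)[1*(1)*conj(1) + 1*(exp(2*I*pi/5))*conj(exp(-4*I*pi/5)) + 1*(exp(4*I*pi/5))*conj(exp(2*I*pi/5)) + 1*(exp(-4*I*pi/5))*conj(exp(-2*I*pi/5)) + 1*(exp(-2*I*pi/5))*conj(exp(4*I*pi/5))]
      = (1/5)[(1) + (exp(-4*I*pi/5)) + (exp(2*I*pi/5)) + (exp(-2*I*pi/5)) + (exp(4*I*pi/5))] = 0/5 = 0
  <chi_1*chi_0, chi_4> = (1/5)[1*(1)*conj(1) + 1*(exp(2*I*pi/5))*conj(exp(-2*I*pi/5)) + 1*(exp(4*I*pi/5))*conj(exp(-4*I*pi/5)) + 1*(exp(-4*I*pi/5))*conj(exp(4*I*pi/5)) + 1*(exp(-2*I*pi/5))*conj(exp(2*I*pi/5))]
      = (1/5)[(1) + (exp(4*I*pi/5)) + (exp(-2*I*pi/5)) + (exp(2*I*pi/5)) + (exp(-4*I*pi/5))] = 0/5 = 0
(Exp terms are combined using exp(i*s)*conj(exp(i*t)) = exp(i*(s-t)), and sums of them are collapsed using the identity that for every m > 1 the m distinct m-th roots of unity sum to 0, e.g. 1 + exp(2*I*pi/3) + exp(-2*I*pi/3) = 0.)
Hence the multiplicities are chi_1: 1. Dimension check: dim(chi_1)*dim(chi_0) = 1*1 = 1 and sum (mult * dim) = 1*1 = 1.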